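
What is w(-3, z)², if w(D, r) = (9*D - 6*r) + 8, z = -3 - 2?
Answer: 121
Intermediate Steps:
z = -5
w(D, r) = 8 - 6*r + 9*D (w(D, r) = (-6*r + 9*D) + 8 = 8 - 6*r + 9*D)
w(-3, z)² = (8 - 6*(-5) + 9*(-3))² = (8 + 30 - 27)² = 11² = 121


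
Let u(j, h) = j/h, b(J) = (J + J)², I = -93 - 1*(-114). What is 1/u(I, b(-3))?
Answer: 12/7 ≈ 1.7143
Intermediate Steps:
I = 21 (I = -93 + 114 = 21)
b(J) = 4*J² (b(J) = (2*J)² = 4*J²)
1/u(I, b(-3)) = 1/(21/((4*(-3)²))) = 1/(21/((4*9))) = 1/(21/36) = 1/(21*(1/36)) = 1/(7/12) = 12/7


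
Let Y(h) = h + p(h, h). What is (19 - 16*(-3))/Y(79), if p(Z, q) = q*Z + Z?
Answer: 67/6399 ≈ 0.010470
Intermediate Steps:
p(Z, q) = Z + Z*q (p(Z, q) = Z*q + Z = Z + Z*q)
Y(h) = h + h*(1 + h)
(19 - 16*(-3))/Y(79) = (19 - 16*(-3))/((79*(2 + 79))) = (19 + 48)/((79*81)) = 67/6399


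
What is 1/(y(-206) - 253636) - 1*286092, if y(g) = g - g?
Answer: -72563230513/253636 ≈ -2.8609e+5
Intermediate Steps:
y(g) = 0
1/(y(-206) - 253636) - 1*286092 = 1/(0 - 253636) - 1*286092 = 1/(-253636) - 286092 = -1/253636 - 286092 = -72563230513/253636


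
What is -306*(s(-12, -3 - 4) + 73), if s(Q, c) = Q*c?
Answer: -48042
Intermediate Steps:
-306*(s(-12, -3 - 4) + 73) = -306*(-12*(-3 - 4) + 73) = -306*(-12*(-7) + 73) = -306*(84 + 73) = -306*157 = -48042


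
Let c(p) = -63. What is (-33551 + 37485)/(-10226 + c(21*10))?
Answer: -3934/10289 ≈ -0.38235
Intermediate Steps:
(-33551 + 37485)/(-10226 + c(21*10)) = (-33551 + 37485)/(-10226 - 63) = 3934/(-10289) = 3934*(-1/10289) = -3934/10289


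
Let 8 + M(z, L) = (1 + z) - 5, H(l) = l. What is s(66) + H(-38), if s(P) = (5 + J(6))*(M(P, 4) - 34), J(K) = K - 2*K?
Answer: -58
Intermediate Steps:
J(K) = -K
M(z, L) = -12 + z (M(z, L) = -8 + ((1 + z) - 5) = -8 + (-4 + z) = -12 + z)
s(P) = 46 - P (s(P) = (5 - 1*6)*((-12 + P) - 34) = (5 - 6)*(-46 + P) = -(-46 + P) = 46 - P)
s(66) + H(-38) = (46 - 1*66) - 38 = (46 - 66) - 38 = -20 - 38 = -58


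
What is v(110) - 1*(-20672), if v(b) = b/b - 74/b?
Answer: 1136978/55 ≈ 20672.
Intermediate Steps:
v(b) = 1 - 74/b
v(110) - 1*(-20672) = (-74 + 110)/110 - 1*(-20672) = (1/110)*36 + 20672 = 18/55 + 20672 = 1136978/55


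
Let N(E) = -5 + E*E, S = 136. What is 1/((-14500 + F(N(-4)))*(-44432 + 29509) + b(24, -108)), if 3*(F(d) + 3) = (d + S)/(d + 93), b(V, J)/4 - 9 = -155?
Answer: 104/22507748013 ≈ 4.6206e-9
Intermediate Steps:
b(V, J) = -584 (b(V, J) = 36 + 4*(-155) = 36 - 620 = -584)
N(E) = -5 + E**2
F(d) = -3 + (136 + d)/(3*(93 + d)) (F(d) = -3 + ((d + 136)/(d + 93))/3 = -3 + ((136 + d)/(93 + d))/3 = -3 + (136 + d)/(3*(93 + d)))
1/((-14500 + F(N(-4)))*(-44432 + 29509) + b(24, -108)) = 1/((-14500 + (-701 - 8*(-5 + (-4)**2))/(3*(93 + (-5 + (-4)**2))))*(-44432 + 29509) - 584) = 1/((-14500 + (-701 - 8*(-5 + 16))/(3*(93 + (-5 + 16))))*(-14923) - 584) = 1/((-14500 + (-701 - 8*11)/(3*(93 + 11)))*(-14923) - 584) = 1/((-14500 + (1/3)*(-701 - 88)/104)*(-14923) - 584) = 1/((-14500 + (1/3)*(1/104)*(-789))*(-14923) - 584) = 1/((-14500 - 263/104)*(-14923) - 584) = 1/(-1508263/104*(-14923) - 584) = 1/(22507808749/104 - 584) = 1/(22507748013/104) = 104/22507748013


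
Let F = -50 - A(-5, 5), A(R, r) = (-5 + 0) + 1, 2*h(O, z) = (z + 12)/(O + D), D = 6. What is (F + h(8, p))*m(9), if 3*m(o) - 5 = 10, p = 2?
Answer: -455/2 ≈ -227.50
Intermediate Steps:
m(o) = 5 (m(o) = 5/3 + (1/3)*10 = 5/3 + 10/3 = 5)
h(O, z) = (12 + z)/(2*(6 + O)) (h(O, z) = ((z + 12)/(O + 6))/2 = ((12 + z)/(6 + O))/2 = (12 + z)/(2*(6 + O)))
A(R, r) = -4 (A(R, r) = -5 + 1 = -4)
F = -46 (F = -50 - 1*(-4) = -50 + 4 = -46)
(F + h(8, p))*m(9) = (-46 + (12 + 2)/(2*(6 + 8)))*5 = (-46 + (1/2)*14/14)*5 = (-46 + (1/2)*(1/14)*14)*5 = (-46 + 1/2)*5 = -91/2*5 = -455/2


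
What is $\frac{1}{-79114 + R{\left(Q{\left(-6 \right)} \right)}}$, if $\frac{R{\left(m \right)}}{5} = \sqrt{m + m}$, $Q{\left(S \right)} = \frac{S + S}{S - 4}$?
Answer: $- \frac{39557}{3129512468} - \frac{\sqrt{15}}{3129512468} \approx -1.2641 \cdot 10^{-5}$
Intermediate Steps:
$Q{\left(S \right)} = \frac{2 S}{-4 + S}$
$R{\left(m \right)} = 5 \sqrt{2} \sqrt{m}$ ($R{\left(m \right)} = 5 \sqrt{m + m} = 5 \sqrt{2 m} = 5 \sqrt{2} \sqrt{m}$)
$\frac{1}{-79114 + R{\left(Q{\left(-6 \right)} \right)}} = \frac{1}{-79114 + 5 \sqrt{2} \sqrt{2 \left(-6\right) \frac{1}{-4 - 6}}} = \frac{1}{-79114 + 5 \sqrt{2} \sqrt{2 \left(-6\right) \frac{1}{-10}}} = \frac{1}{-79114 + 5 \sqrt{2} \sqrt{2 \left(-6\right) \left(- \frac{1}{10}\right)}} = \frac{1}{-79114 + 5 \sqrt{2} \sqrt{\frac{6}{5}}} = \frac{1}{-79114 + 5 \sqrt{2} \frac{\sqrt{30}}{5}} = \frac{1}{-79114 + 2 \sqrt{15}}$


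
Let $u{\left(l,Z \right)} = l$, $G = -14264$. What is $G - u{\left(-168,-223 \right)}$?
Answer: $-14096$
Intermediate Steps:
$G - u{\left(-168,-223 \right)} = -14264 - -168 = -14264 + 168 = -14096$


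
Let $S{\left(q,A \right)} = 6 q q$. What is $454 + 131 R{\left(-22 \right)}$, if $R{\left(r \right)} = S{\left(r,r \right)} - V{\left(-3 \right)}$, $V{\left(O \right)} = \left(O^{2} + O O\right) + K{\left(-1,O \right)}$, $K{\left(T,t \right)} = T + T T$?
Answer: $378520$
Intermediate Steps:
$S{\left(q,A \right)} = 6 q^{2}$
$K{\left(T,t \right)} = T + T^{2}$
$V{\left(O \right)} = 2 O^{2}$ ($V{\left(O \right)} = \left(O^{2} + O O\right) - \left(1 - 1\right) = \left(O^{2} + O^{2}\right) - 0 = 2 O^{2} + 0 = 2 O^{2}$)
$R{\left(r \right)} = -18 + 6 r^{2}$ ($R{\left(r \right)} = 6 r^{2} - 2 \left(-3\right)^{2} = 6 r^{2} - 2 \cdot 9 = 6 r^{2} - 18 = -18 + 6 r^{2}$)
$454 + 131 R{\left(-22 \right)} = 454 + 131 \left(-18 + 6 \left(-22\right)^{2}\right) = 454 + 131 \left(-18 + 6 \cdot 484\right) = 454 + 131 \left(-18 + 2904\right) = 454 + 131 \cdot 2886 = 454 + 378066 = 378520$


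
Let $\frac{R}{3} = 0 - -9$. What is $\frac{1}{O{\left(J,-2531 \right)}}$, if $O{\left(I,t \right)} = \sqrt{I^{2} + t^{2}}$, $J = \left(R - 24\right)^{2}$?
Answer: $\frac{\sqrt{6406042}}{6406042} \approx 0.0003951$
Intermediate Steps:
$R = 27$ ($R = 3 \left(0 - -9\right) = 3 \left(0 + 9\right) = 3 \cdot 9 = 27$)
$J = 9$ ($J = \left(27 - 24\right)^{2} = 3^{2} = 9$)
$\frac{1}{O{\left(J,-2531 \right)}} = \frac{1}{\sqrt{9^{2} + \left(-2531\right)^{2}}} = \frac{1}{\sqrt{81 + 6405961}} = \frac{1}{\sqrt{6406042}} = \frac{\sqrt{6406042}}{6406042}$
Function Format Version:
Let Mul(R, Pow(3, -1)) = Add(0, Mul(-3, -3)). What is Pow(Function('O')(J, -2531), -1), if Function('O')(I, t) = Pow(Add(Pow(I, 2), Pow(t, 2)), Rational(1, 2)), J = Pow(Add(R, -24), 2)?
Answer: Mul(Rational(1, 6406042), Pow(6406042, Rational(1, 2))) ≈ 0.00039510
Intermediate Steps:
R = 27 (R = Mul(3, Add(0, Mul(-3, -3))) = Mul(3, Add(0, 9)) = Mul(3, 9) = 27)
J = 9 (J = Pow(Add(27, -24), 2) = Pow(3, 2) = 9)
Pow(Function('O')(J, -2531), -1) = Pow(Pow(Add(Pow(9, 2), Pow(-2531, 2)), Rational(1, 2)), -1) = Pow(Pow(Add(81, 6405961), Rational(1, 2)), -1) = Pow(Pow(6406042, Rational(1, 2)), -1) = Mul(Rational(1, 6406042), Pow(6406042, Rational(1, 2)))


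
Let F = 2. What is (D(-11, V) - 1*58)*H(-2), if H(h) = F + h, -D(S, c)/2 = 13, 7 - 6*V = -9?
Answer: 0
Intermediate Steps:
V = 8/3 (V = 7/6 - ⅙*(-9) = 7/6 + 3/2 = 8/3 ≈ 2.6667)
D(S, c) = -26 (D(S, c) = -2*13 = -26)
H(h) = 2 + h
(D(-11, V) - 1*58)*H(-2) = (-26 - 1*58)*(2 - 2) = (-26 - 58)*0 = -84*0 = 0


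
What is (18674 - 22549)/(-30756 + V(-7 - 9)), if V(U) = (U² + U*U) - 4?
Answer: 3875/30248 ≈ 0.12811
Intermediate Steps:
V(U) = -4 + 2*U² (V(U) = (U² + U²) - 4 = 2*U² - 4 = -4 + 2*U²)
(18674 - 22549)/(-30756 + V(-7 - 9)) = (18674 - 22549)/(-30756 + (-4 + 2*(-7 - 9)²)) = -3875/(-30756 + (-4 + 2*(-16)²)) = -3875/(-30756 + (-4 + 2*256)) = -3875/(-30756 + (-4 + 512)) = -3875/(-30756 + 508) = -3875/(-30248) = -3875*(-1/30248) = 3875/30248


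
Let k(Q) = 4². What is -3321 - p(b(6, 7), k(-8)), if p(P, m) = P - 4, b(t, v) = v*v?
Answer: -3366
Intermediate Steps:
b(t, v) = v²
k(Q) = 16
p(P, m) = -4 + P
-3321 - p(b(6, 7), k(-8)) = -3321 - (-4 + 7²) = -3321 - (-4 + 49) = -3321 - 1*45 = -3321 - 45 = -3366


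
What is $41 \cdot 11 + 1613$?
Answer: $2064$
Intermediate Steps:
$41 \cdot 11 + 1613 = 451 + 1613 = 2064$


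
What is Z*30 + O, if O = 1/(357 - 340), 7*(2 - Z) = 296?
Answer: -143813/119 ≈ -1208.5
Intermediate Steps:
Z = -282/7 (Z = 2 - ⅐*296 = 2 - 296/7 = -282/7 ≈ -40.286)
O = 1/17 ≈ 0.058824
Z*30 + O = -282/7*30 + 1/17 = -8460/7 + 1/17 = -143813/119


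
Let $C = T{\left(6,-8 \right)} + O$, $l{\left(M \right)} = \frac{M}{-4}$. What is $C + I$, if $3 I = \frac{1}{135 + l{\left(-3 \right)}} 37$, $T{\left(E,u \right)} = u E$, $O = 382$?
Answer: $\frac{544234}{1629} \approx 334.09$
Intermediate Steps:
$l{\left(M \right)} = - \frac{M}{4}$ ($l{\left(M \right)} = M \left(- \frac{1}{4}\right) = - \frac{M}{4}$)
$T{\left(E,u \right)} = E u$
$C = 334$ ($C = 6 \left(-8\right) + 382 = -48 + 382 = 334$)
$I = \frac{148}{1629}$ ($I = \frac{\frac{1}{135 - - \frac{3}{4}} \cdot 37}{3} = \frac{\frac{1}{135 + \frac{3}{4}} \cdot 37}{3} = \frac{\frac{1}{\frac{543}{4}} \cdot 37}{3} = \frac{\frac{4}{543} \cdot 37}{3} = \frac{1}{3} \cdot \frac{148}{543} = \frac{148}{1629} \approx 0.090853$)
$C + I = 334 + \frac{148}{1629} = \frac{544234}{1629}$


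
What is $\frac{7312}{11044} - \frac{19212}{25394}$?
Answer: $- \frac{3312050}{35056417} \approx -0.094478$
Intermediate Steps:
$\frac{7312}{11044} - \frac{19212}{25394} = 7312 \cdot \frac{1}{11044} - \frac{9606}{12697} = \frac{1828}{2761} - \frac{9606}{12697} = - \frac{3312050}{35056417}$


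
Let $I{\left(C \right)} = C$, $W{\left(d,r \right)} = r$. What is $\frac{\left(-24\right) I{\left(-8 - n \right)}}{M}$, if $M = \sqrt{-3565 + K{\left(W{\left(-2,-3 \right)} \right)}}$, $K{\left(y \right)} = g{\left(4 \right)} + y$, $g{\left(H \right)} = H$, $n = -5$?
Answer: $- \frac{4 i \sqrt{11}}{11} \approx - 1.206 i$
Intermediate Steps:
$K{\left(y \right)} = 4 + y$
$M = 18 i \sqrt{11}$ ($M = \sqrt{-3565 + \left(4 - 3\right)} = \sqrt{-3565 + 1} = \sqrt{-3564} = 18 i \sqrt{11} \approx 59.699 i$)
$\frac{\left(-24\right) I{\left(-8 - n \right)}}{M} = \frac{\left(-24\right) \left(-8 - -5\right)}{18 i \sqrt{11}} = - 24 \left(-8 + 5\right) \left(- \frac{i \sqrt{11}}{198}\right) = \left(-24\right) \left(-3\right) \left(- \frac{i \sqrt{11}}{198}\right) = 72 \left(- \frac{i \sqrt{11}}{198}\right) = - \frac{4 i \sqrt{11}}{11}$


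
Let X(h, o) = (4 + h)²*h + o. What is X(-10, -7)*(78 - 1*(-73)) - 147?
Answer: -55564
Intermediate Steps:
X(h, o) = o + h*(4 + h)² (X(h, o) = h*(4 + h)² + o = o + h*(4 + h)²)
X(-10, -7)*(78 - 1*(-73)) - 147 = (-7 - 10*(4 - 10)²)*(78 - 1*(-73)) - 147 = (-7 - 10*(-6)²)*(78 + 73) - 147 = (-7 - 10*36)*151 - 147 = (-7 - 360)*151 - 147 = -367*151 - 147 = -55417 - 147 = -55564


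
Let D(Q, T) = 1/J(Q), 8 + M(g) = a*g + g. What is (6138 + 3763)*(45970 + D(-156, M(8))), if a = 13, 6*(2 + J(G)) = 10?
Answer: 455119267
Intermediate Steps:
J(G) = -⅓ (J(G) = -2 + (⅙)*10 = -2 + 5/3 = -⅓)
M(g) = -8 + 14*g (M(g) = -8 + (13*g + g) = -8 + 14*g)
D(Q, T) = -3 (D(Q, T) = 1/(-⅓) = -3)
(6138 + 3763)*(45970 + D(-156, M(8))) = (6138 + 3763)*(45970 - 3) = 9901*45967 = 455119267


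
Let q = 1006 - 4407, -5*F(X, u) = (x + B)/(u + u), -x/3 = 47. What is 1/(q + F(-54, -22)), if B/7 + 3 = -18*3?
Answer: -11/37438 ≈ -0.00029382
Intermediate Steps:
x = -141 (x = -3*47 = -141)
B = -399 (B = -21 + 7*(-18*3) = -21 + 7*(-54) = -21 - 378 = -399)
F(X, u) = 54/u (F(X, u) = -(-141 - 399)/(5*(u + u)) = -(-108)/(2*u) = -(-108)*1/(2*u) = -(-54)/u = 54/u)
q = -3401
1/(q + F(-54, -22)) = 1/(-3401 + 54/(-22)) = 1/(-3401 + 54*(-1/22)) = 1/(-3401 - 27/11) = 1/(-37438/11) = -11/37438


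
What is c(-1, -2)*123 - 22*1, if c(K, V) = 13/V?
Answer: -1643/2 ≈ -821.50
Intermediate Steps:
c(-1, -2)*123 - 22*1 = (13/(-2))*123 - 22*1 = (13*(-1/2))*123 - 22 = -13/2*123 - 22 = -1599/2 - 22 = -1643/2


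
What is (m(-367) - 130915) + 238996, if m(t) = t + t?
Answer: 107347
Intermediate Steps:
m(t) = 2*t
(m(-367) - 130915) + 238996 = (2*(-367) - 130915) + 238996 = (-734 - 130915) + 238996 = -131649 + 238996 = 107347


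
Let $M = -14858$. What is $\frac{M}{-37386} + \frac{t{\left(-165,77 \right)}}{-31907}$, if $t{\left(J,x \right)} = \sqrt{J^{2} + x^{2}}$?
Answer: $\frac{7429}{18693} - \frac{11 \sqrt{274}}{31907} \approx 0.39172$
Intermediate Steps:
$\frac{M}{-37386} + \frac{t{\left(-165,77 \right)}}{-31907} = - \frac{14858}{-37386} + \frac{\sqrt{\left(-165\right)^{2} + 77^{2}}}{-31907} = \left(-14858\right) \left(- \frac{1}{37386}\right) + \sqrt{27225 + 5929} \left(- \frac{1}{31907}\right) = \frac{7429}{18693} + \sqrt{33154} \left(- \frac{1}{31907}\right) = \frac{7429}{18693} + 11 \sqrt{274} \left(- \frac{1}{31907}\right) = \frac{7429}{18693} - \frac{11 \sqrt{274}}{31907}$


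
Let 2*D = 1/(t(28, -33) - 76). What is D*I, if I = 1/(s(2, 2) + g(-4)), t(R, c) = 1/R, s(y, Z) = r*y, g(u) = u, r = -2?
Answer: 7/8508 ≈ 0.00082275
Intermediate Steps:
s(y, Z) = -2*y
D = -14/2127 (D = 1/(2*(1/28 - 76)) = 1/(2*(-2127/28)) = (½)*(-28/2127) = -14/2127 ≈ -0.0065820)
I = -⅛ (I = 1/(-2*2 - 4) = 1/(-4 - 4) = 1/(-8) = -⅛ ≈ -0.12500)
D*I = -14/2127*(-⅛) = 7/8508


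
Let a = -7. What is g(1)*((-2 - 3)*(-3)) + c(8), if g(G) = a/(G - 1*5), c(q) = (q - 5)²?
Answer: 141/4 ≈ 35.250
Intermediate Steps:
c(q) = (-5 + q)²
g(G) = -7/(-5 + G) (g(G) = -7/(G - 1*5) = -7/(G - 5) = -7/(-5 + G))
g(1)*((-2 - 3)*(-3)) + c(8) = (-7/(-5 + 1))*((-2 - 3)*(-3)) + (-5 + 8)² = (-7/(-4))*(-5*(-3)) + 3² = -7*(-¼)*15 + 9 = (7/4)*15 + 9 = 105/4 + 9 = 141/4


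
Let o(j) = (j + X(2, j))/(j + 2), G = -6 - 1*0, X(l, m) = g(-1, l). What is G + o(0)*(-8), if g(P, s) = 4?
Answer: -22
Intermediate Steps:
X(l, m) = 4
G = -6 (G = -6 + 0 = -6)
o(j) = (4 + j)/(2 + j) (o(j) = (j + 4)/(j + 2) = (4 + j)/(2 + j))
G + o(0)*(-8) = -6 + ((4 + 0)/(2 + 0))*(-8) = -6 + (4/2)*(-8) = -6 + ((½)*4)*(-8) = -6 + 2*(-8) = -6 - 16 = -22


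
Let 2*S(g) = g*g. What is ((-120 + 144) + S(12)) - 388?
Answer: -292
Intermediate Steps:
S(g) = g²/2 (S(g) = (g*g)/2 = g²/2)
((-120 + 144) + S(12)) - 388 = ((-120 + 144) + (½)*12²) - 388 = (24 + (½)*144) - 388 = (24 + 72) - 388 = 96 - 388 = -292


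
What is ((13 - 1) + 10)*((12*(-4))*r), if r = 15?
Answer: -15840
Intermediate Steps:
((13 - 1) + 10)*((12*(-4))*r) = ((13 - 1) + 10)*((12*(-4))*15) = (12 + 10)*(-48*15) = 22*(-720) = -15840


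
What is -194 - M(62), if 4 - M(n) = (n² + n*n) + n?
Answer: 7552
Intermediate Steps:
M(n) = 4 - n - 2*n² (M(n) = 4 - ((n² + n*n) + n) = 4 - ((n² + n²) + n) = 4 - (2*n² + n) = 4 - (n + 2*n²) = 4 + (-n - 2*n²) = 4 - n - 2*n²)
-194 - M(62) = -194 - (4 - 1*62 - 2*62²) = -194 - (4 - 62 - 2*3844) = -194 - (4 - 62 - 7688) = -194 - 1*(-7746) = -194 + 7746 = 7552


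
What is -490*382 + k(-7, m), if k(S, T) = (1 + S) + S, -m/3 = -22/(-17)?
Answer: -187193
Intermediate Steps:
m = -66/17 (m = -(-66)/(-17) = -(-66)*(-1)/17 = -3*22/17 = -66/17 ≈ -3.8824)
k(S, T) = 1 + 2*S
-490*382 + k(-7, m) = -490*382 + (1 + 2*(-7)) = -187180 + (1 - 14) = -187180 - 13 = -187193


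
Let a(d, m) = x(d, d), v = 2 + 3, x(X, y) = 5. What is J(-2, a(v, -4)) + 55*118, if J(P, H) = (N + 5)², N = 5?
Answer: 6590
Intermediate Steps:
v = 5
a(d, m) = 5
J(P, H) = 100 (J(P, H) = (5 + 5)² = 10² = 100)
J(-2, a(v, -4)) + 55*118 = 100 + 55*118 = 100 + 6490 = 6590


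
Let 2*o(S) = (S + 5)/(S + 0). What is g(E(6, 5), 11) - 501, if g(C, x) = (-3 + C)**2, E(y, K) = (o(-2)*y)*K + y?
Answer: -483/4 ≈ -120.75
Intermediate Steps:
o(S) = (5 + S)/(2*S) (o(S) = ((S + 5)/(S + 0))/2 = ((5 + S)/S)/2 = (5 + S)/(2*S))
E(y, K) = y - 3*K*y/4 (E(y, K) = (((1/2)*(5 - 2)/(-2))*y)*K + y = (((1/2)*(-1/2)*3)*y)*K + y = (-3*y/4)*K + y = -3*K*y/4 + y = y - 3*K*y/4)
g(E(6, 5), 11) - 501 = (-3 + (1/4)*6*(4 - 3*5))**2 - 501 = (-3 + (1/4)*6*(4 - 15))**2 - 501 = (-3 + (1/4)*6*(-11))**2 - 501 = (-3 - 33/2)**2 - 501 = (-39/2)**2 - 501 = 1521/4 - 501 = -483/4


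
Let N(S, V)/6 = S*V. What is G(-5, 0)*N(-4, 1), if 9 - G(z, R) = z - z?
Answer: -216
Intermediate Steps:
G(z, R) = 9 (G(z, R) = 9 - (z - z) = 9 - 1*0 = 9 + 0 = 9)
N(S, V) = 6*S*V (N(S, V) = 6*(S*V) = 6*S*V)
G(-5, 0)*N(-4, 1) = 9*(6*(-4)*1) = 9*(-24) = -216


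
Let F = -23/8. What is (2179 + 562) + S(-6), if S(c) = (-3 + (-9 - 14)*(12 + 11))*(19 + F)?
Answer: -11675/2 ≈ -5837.5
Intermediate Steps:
F = -23/8 (F = -23*1/8 = -23/8 ≈ -2.8750)
S(c) = -17157/2 (S(c) = (-3 + (-9 - 14)*(12 + 11))*(19 - 23/8) = (-3 - 23*23)*(129/8) = (-3 - 529)*(129/8) = -532*129/8 = -17157/2)
(2179 + 562) + S(-6) = (2179 + 562) - 17157/2 = 2741 - 17157/2 = -11675/2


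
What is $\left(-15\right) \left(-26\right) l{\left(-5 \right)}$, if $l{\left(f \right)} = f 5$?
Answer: $-9750$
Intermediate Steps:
$l{\left(f \right)} = 5 f$
$\left(-15\right) \left(-26\right) l{\left(-5 \right)} = \left(-15\right) \left(-26\right) 5 \left(-5\right) = 390 \left(-25\right) = -9750$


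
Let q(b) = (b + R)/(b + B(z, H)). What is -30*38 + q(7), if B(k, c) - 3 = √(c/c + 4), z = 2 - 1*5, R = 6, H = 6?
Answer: -21634/19 - 13*√5/95 ≈ -1138.9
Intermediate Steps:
z = -3 (z = 2 - 5 = -3)
B(k, c) = 3 + √5 (B(k, c) = 3 + √(c/c + 4) = 3 + √(1 + 4) = 3 + √5)
q(b) = (6 + b)/(3 + b + √5) (q(b) = (b + 6)/(b + (3 + √5)) = (6 + b)/(3 + b + √5))
-30*38 + q(7) = -30*38 + (6 + 7)/(3 + 7 + √5) = -1140 + 13/(10 + √5)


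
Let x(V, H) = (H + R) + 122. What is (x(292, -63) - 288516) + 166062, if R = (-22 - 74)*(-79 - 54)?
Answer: -109627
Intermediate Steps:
R = 12768 (R = -96*(-133) = 12768)
x(V, H) = 12890 + H (x(V, H) = (H + 12768) + 122 = (12768 + H) + 122 = 12890 + H)
(x(292, -63) - 288516) + 166062 = ((12890 - 63) - 288516) + 166062 = (12827 - 288516) + 166062 = -275689 + 166062 = -109627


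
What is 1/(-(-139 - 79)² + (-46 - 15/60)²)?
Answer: -16/726159 ≈ -2.2034e-5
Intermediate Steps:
1/(-(-139 - 79)² + (-46 - 15/60)²) = 1/(-1*(-218)² + (-46 - 15*1/60)²) = 1/(-1*47524 + (-46 - ¼)²) = 1/(-47524 + (-185/4)²) = 1/(-47524 + 34225/16) = 1/(-726159/16) = -16/726159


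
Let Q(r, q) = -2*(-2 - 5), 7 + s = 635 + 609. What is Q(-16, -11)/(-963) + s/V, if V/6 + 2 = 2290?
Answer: 333013/4406688 ≈ 0.075570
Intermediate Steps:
V = 13728 (V = -12 + 6*2290 = -12 + 13740 = 13728)
s = 1237 (s = -7 + (635 + 609) = -7 + 1244 = 1237)
Q(r, q) = 14 (Q(r, q) = -2*(-7) = 14)
Q(-16, -11)/(-963) + s/V = 14/(-963) + 1237/13728 = 14*(-1/963) + 1237*(1/13728) = -14/963 + 1237/13728 = 333013/4406688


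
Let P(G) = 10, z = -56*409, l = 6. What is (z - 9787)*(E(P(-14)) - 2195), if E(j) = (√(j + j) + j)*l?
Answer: 69795285 - 392292*√5 ≈ 6.8918e+7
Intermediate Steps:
z = -22904
E(j) = 6*j + 6*√2*√j (E(j) = (√(j + j) + j)*6 = (√(2*j) + j)*6 = (√2*√j + j)*6 = (j + √2*√j)*6 = 6*j + 6*√2*√j)
(z - 9787)*(E(P(-14)) - 2195) = (-22904 - 9787)*((6*10 + 6*√2*√10) - 2195) = -32691*((60 + 12*√5) - 2195) = -32691*(-2135 + 12*√5) = 69795285 - 392292*√5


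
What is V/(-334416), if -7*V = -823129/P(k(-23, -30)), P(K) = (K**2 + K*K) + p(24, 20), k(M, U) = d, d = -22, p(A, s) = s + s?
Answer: -823129/2359639296 ≈ -0.00034884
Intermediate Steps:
p(A, s) = 2*s
k(M, U) = -22
P(K) = 40 + 2*K**2 (P(K) = (K**2 + K*K) + 2*20 = (K**2 + K**2) + 40 = 2*K**2 + 40 = 40 + 2*K**2)
V = 823129/7056 (V = -(-823129)/(7*(40 + 2*(-22)**2)) = -(-823129)/(7*(40 + 2*484)) = -(-823129)/(7*(40 + 968)) = -(-823129)/(7*1008) = -1/7*(-823129/1008) = 823129/7056 ≈ 116.66)
V/(-334416) = (823129/7056)/(-334416) = (823129/7056)*(-1/334416) = -823129/2359639296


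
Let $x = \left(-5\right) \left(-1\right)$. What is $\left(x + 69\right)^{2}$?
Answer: $5476$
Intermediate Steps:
$x = 5$
$\left(x + 69\right)^{2} = \left(5 + 69\right)^{2} = 74^{2} = 5476$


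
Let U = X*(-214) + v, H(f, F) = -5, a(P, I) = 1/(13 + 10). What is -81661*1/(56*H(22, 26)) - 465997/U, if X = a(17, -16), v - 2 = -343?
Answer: 522709051/322280 ≈ 1621.9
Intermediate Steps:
v = -341 (v = 2 - 343 = -341)
a(P, I) = 1/23
X = 1/23 ≈ 0.043478
U = -8057/23 (U = (1/23)*(-214) - 341 = -214/23 - 341 = -8057/23 ≈ -350.30)
-81661*1/(56*H(22, 26)) - 465997/U = -81661/(56*(-5)) - 465997/(-8057/23) = -81661/(-280) - 465997*(-23/8057) = -81661*(-1/280) + 1531133/1151 = 81661/280 + 1531133/1151 = 522709051/322280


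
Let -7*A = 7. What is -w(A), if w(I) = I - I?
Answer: 0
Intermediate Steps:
A = -1 (A = -⅐*7 = -1)
w(I) = 0
-w(A) = -1*0 = 0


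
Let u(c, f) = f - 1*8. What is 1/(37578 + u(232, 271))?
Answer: 1/37841 ≈ 2.6426e-5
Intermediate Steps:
u(c, f) = -8 + f (u(c, f) = f - 8 = -8 + f)
1/(37578 + u(232, 271)) = 1/(37578 + (-8 + 271)) = 1/(37578 + 263) = 1/37841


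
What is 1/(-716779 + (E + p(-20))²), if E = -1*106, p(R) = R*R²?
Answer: 1/64990457 ≈ 1.5387e-8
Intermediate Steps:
p(R) = R³
E = -106
1/(-716779 + (E + p(-20))²) = 1/(-716779 + (-106 + (-20)³)²) = 1/(-716779 + (-106 - 8000)²) = 1/(-716779 + (-8106)²) = 1/(-716779 + 65707236) = 1/64990457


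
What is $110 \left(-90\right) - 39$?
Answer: $-9939$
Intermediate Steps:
$110 \left(-90\right) - 39 = -9900 - 39 = -9939$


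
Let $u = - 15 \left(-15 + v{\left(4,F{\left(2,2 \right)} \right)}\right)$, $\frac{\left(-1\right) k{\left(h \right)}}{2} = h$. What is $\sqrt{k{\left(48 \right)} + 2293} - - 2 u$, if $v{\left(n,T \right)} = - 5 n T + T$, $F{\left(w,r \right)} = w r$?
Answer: $2730 + 13 \sqrt{13} \approx 2776.9$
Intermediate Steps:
$k{\left(h \right)} = - 2 h$
$F{\left(w,r \right)} = r w$
$v{\left(n,T \right)} = T - 5 T n$ ($v{\left(n,T \right)} = - 5 T n + T = T - 5 T n$)
$u = 1365$ ($u = - 15 \left(-15 + 2 \cdot 2 \left(1 - 20\right)\right) = - 15 \left(-15 + 4 \left(1 - 20\right)\right) = - 15 \left(-15 + 4 \left(-19\right)\right) = - 15 \left(-15 - 76\right) = \left(-15\right) \left(-91\right) = 1365$)
$\sqrt{k{\left(48 \right)} + 2293} - - 2 u = \sqrt{\left(-2\right) 48 + 2293} - \left(-2\right) 1365 = \sqrt{-96 + 2293} - -2730 = \sqrt{2197} + 2730 = 13 \sqrt{13} + 2730 = 2730 + 13 \sqrt{13}$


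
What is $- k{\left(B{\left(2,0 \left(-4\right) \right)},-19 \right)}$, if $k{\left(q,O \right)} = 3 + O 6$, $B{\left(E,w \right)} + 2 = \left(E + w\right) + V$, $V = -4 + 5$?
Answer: $111$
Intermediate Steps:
$V = 1$
$B{\left(E,w \right)} = -1 + E + w$ ($B{\left(E,w \right)} = -2 + \left(\left(E + w\right) + 1\right) = -2 + \left(1 + E + w\right) = -1 + E + w$)
$k{\left(q,O \right)} = 3 + 6 O$
$- k{\left(B{\left(2,0 \left(-4\right) \right)},-19 \right)} = - (3 + 6 \left(-19\right)) = - (3 - 114) = \left(-1\right) \left(-111\right) = 111$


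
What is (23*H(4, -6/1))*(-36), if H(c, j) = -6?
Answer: 4968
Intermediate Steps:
(23*H(4, -6/1))*(-36) = (23*(-6))*(-36) = -138*(-36) = 4968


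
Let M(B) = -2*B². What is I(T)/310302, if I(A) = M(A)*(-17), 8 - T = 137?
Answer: 31433/17239 ≈ 1.8234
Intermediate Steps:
T = -129 (T = 8 - 1*137 = 8 - 137 = -129)
I(A) = 34*A² (I(A) = -2*A²*(-17) = 34*A²)
I(T)/310302 = (34*(-129)²)/310302 = (34*16641)*(1/310302) = 565794*(1/310302) = 31433/17239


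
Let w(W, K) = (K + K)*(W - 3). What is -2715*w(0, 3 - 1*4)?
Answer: -16290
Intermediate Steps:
w(W, K) = 2*K*(-3 + W) (w(W, K) = (2*K)*(-3 + W) = 2*K*(-3 + W))
-2715*w(0, 3 - 1*4) = -5430*(3 - 1*4)*(-3 + 0) = -5430*(3 - 4)*(-3) = -5430*(-1)*(-3) = -2715*6 = -16290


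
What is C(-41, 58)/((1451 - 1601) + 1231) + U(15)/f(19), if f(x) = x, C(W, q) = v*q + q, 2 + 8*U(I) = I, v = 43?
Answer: 401957/164312 ≈ 2.4463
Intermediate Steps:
U(I) = -¼ + I/8
C(W, q) = 44*q (C(W, q) = 43*q + q = 44*q)
C(-41, 58)/((1451 - 1601) + 1231) + U(15)/f(19) = (44*58)/((1451 - 1601) + 1231) + (-¼ + (⅛)*15)/19 = 2552/(-150 + 1231) + (-¼ + 15/8)*(1/19) = 2552/1081 + (13/8)*(1/19) = 2552*(1/1081) + 13/152 = 2552/1081 + 13/152 = 401957/164312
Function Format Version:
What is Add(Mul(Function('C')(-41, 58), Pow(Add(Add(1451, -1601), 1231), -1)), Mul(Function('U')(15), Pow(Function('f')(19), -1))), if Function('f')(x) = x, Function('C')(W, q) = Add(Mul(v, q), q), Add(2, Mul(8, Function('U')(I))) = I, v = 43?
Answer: Rational(401957, 164312) ≈ 2.4463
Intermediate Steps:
Function('U')(I) = Add(Rational(-1, 4), Mul(Rational(1, 8), I))
Function('C')(W, q) = Mul(44, q) (Function('C')(W, q) = Add(Mul(43, q), q) = Mul(44, q))
Add(Mul(Function('C')(-41, 58), Pow(Add(Add(1451, -1601), 1231), -1)), Mul(Function('U')(15), Pow(Function('f')(19), -1))) = Add(Mul(Mul(44, 58), Pow(Add(Add(1451, -1601), 1231), -1)), Mul(Add(Rational(-1, 4), Mul(Rational(1, 8), 15)), Pow(19, -1))) = Add(Mul(2552, Pow(Add(-150, 1231), -1)), Mul(Add(Rational(-1, 4), Rational(15, 8)), Rational(1, 19))) = Add(Mul(2552, Pow(1081, -1)), Mul(Rational(13, 8), Rational(1, 19))) = Add(Mul(2552, Rational(1, 1081)), Rational(13, 152)) = Add(Rational(2552, 1081), Rational(13, 152)) = Rational(401957, 164312)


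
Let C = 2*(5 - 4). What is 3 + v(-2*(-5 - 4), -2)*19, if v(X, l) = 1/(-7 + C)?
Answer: -⅘ ≈ -0.80000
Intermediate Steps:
C = 2 (C = 2*1 = 2)
v(X, l) = -⅕ (v(X, l) = 1/(-7 + 2) = 1/(-5) = -⅕)
3 + v(-2*(-5 - 4), -2)*19 = 3 - ⅕*19 = 3 - 19/5 = -⅘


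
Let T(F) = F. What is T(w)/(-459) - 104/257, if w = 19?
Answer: -52619/117963 ≈ -0.44606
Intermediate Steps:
T(w)/(-459) - 104/257 = 19/(-459) - 104/257 = 19*(-1/459) - 104*1/257 = -19/459 - 104/257 = -52619/117963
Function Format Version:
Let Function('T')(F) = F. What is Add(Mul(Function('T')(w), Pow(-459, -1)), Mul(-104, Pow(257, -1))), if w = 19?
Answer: Rational(-52619, 117963) ≈ -0.44606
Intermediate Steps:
Add(Mul(Function('T')(w), Pow(-459, -1)), Mul(-104, Pow(257, -1))) = Add(Mul(19, Pow(-459, -1)), Mul(-104, Pow(257, -1))) = Add(Mul(19, Rational(-1, 459)), Mul(-104, Rational(1, 257))) = Add(Rational(-19, 459), Rational(-104, 257)) = Rational(-52619, 117963)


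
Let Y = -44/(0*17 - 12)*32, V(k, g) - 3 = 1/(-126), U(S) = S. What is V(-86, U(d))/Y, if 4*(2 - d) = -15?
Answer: 377/14784 ≈ 0.025501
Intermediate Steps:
d = 23/4 (d = 2 - 1/4*(-15) = 2 + 15/4 = 23/4 ≈ 5.7500)
V(k, g) = 377/126 (V(k, g) = 3 + 1/(-126) = 3 - 1/126 = 377/126)
Y = 352/3 (Y = -44/(0 - 12)*32 = -44/(-12)*32 = -44*(-1/12)*32 = (11/3)*32 = 352/3 ≈ 117.33)
V(-86, U(d))/Y = 377/(126*(352/3)) = (377/126)*(3/352) = 377/14784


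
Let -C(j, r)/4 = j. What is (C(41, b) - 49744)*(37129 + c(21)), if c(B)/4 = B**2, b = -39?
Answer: -1941071844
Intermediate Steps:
C(j, r) = -4*j
c(B) = 4*B**2
(C(41, b) - 49744)*(37129 + c(21)) = (-4*41 - 49744)*(37129 + 4*21**2) = (-164 - 49744)*(37129 + 4*441) = -49908*(37129 + 1764) = -49908*38893 = -1941071844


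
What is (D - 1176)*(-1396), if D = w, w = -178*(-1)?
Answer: 1393208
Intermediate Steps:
w = 178
D = 178
(D - 1176)*(-1396) = (178 - 1176)*(-1396) = -998*(-1396) = 1393208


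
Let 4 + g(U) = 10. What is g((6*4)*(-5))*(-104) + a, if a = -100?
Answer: -724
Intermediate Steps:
g(U) = 6 (g(U) = -4 + 10 = 6)
g((6*4)*(-5))*(-104) + a = 6*(-104) - 100 = -624 - 100 = -724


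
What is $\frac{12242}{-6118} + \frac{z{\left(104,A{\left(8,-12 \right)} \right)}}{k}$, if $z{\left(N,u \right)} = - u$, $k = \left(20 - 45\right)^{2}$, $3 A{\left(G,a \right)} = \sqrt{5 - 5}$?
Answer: $- \frac{6121}{3059} \approx -2.001$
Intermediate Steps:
$A{\left(G,a \right)} = 0$ ($A{\left(G,a \right)} = \frac{\sqrt{5 - 5}}{3} = \frac{\sqrt{0}}{3} = \frac{1}{3} \cdot 0 = 0$)
$k = 625$ ($k = \left(-25\right)^{2} = 625$)
$\frac{12242}{-6118} + \frac{z{\left(104,A{\left(8,-12 \right)} \right)}}{k} = \frac{12242}{-6118} + \frac{\left(-1\right) 0}{625} = 12242 \left(- \frac{1}{6118}\right) + 0 \cdot \frac{1}{625} = - \frac{6121}{3059} + 0 = - \frac{6121}{3059}$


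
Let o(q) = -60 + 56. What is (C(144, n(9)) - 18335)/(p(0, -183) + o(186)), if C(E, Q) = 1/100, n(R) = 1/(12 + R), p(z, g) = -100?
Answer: 1833499/10400 ≈ 176.30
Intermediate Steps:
o(q) = -4
C(E, Q) = 1/100
(C(144, n(9)) - 18335)/(p(0, -183) + o(186)) = (1/100 - 18335)/(-100 - 4) = -1833499/100/(-104) = -1833499/100*(-1/104) = 1833499/10400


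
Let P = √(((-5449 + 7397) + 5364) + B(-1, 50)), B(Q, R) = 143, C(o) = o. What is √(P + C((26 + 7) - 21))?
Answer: √(12 + √7455) ≈ 9.9168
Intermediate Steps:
P = √7455 (P = √(((-5449 + 7397) + 5364) + 143) = √((1948 + 5364) + 143) = √(7312 + 143) = √7455 ≈ 86.342)
√(P + C((26 + 7) - 21)) = √(√7455 + ((26 + 7) - 21)) = √(√7455 + (33 - 21)) = √(√7455 + 12) = √(12 + √7455)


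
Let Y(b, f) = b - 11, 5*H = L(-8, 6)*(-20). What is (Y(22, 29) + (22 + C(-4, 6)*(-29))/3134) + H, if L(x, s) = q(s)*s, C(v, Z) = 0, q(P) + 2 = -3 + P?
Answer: -20360/1567 ≈ -12.993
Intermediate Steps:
q(P) = -5 + P (q(P) = -2 + (-3 + P) = -5 + P)
L(x, s) = s*(-5 + s) (L(x, s) = (-5 + s)*s = s*(-5 + s))
H = -24 (H = ((6*(-5 + 6))*(-20))/5 = ((6*1)*(-20))/5 = (6*(-20))/5 = (⅕)*(-120) = -24)
Y(b, f) = -11 + b
(Y(22, 29) + (22 + C(-4, 6)*(-29))/3134) + H = ((-11 + 22) + (22 + 0*(-29))/3134) - 24 = (11 + (22 + 0)*(1/3134)) - 24 = (11 + 22*(1/3134)) - 24 = (11 + 11/1567) - 24 = 17248/1567 - 24 = -20360/1567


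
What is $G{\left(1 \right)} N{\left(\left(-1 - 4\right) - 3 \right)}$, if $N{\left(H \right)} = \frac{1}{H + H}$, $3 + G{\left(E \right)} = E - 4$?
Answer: $\frac{3}{8} \approx 0.375$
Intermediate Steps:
$G{\left(E \right)} = -7 + E$ ($G{\left(E \right)} = -3 + \left(E - 4\right) = -3 + \left(-4 + E\right) = -7 + E$)
$N{\left(H \right)} = \frac{1}{2 H}$
$G{\left(1 \right)} N{\left(\left(-1 - 4\right) - 3 \right)} = \left(-7 + 1\right) \frac{1}{2 \left(\left(-1 - 4\right) - 3\right)} = - 6 \frac{1}{2 \left(-5 - 3\right)} = - 6 \frac{1}{2 \left(-8\right)} = - 6 \cdot \frac{1}{2} \left(- \frac{1}{8}\right) = \left(-6\right) \left(- \frac{1}{16}\right) = \frac{3}{8}$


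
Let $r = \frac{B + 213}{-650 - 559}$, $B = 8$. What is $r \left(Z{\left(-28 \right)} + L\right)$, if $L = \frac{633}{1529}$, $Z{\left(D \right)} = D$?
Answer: $\frac{717043}{142197} \approx 5.0426$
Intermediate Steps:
$L = \frac{633}{1529}$ ($L = 633 \cdot \frac{1}{1529} = \frac{633}{1529} \approx 0.414$)
$r = - \frac{17}{93}$ ($r = \frac{8 + 213}{-650 - 559} = \frac{221}{-1209} = 221 \left(- \frac{1}{1209}\right) = - \frac{17}{93} \approx -0.1828$)
$r \left(Z{\left(-28 \right)} + L\right) = - \frac{17 \left(-28 + \frac{633}{1529}\right)}{93} = \left(- \frac{17}{93}\right) \left(- \frac{42179}{1529}\right) = \frac{717043}{142197}$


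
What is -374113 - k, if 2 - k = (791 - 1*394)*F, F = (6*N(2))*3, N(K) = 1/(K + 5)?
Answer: -2611659/7 ≈ -3.7309e+5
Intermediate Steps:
N(K) = 1/(5 + K)
F = 18/7 (F = (6/(5 + 2))*3 = (6/7)*3 = 18/7 ≈ 2.5714)
k = -7132/7 (k = 2 - (791 - 1*394)*18/7 = 2 - (791 - 394)*18/7 = 2 - 397*18/7 = 2 - 1*7146/7 = 2 - 7146/7 = -7132/7 ≈ -1018.9)
-374113 - k = -374113 - 1*(-7132/7) = -374113 + 7132/7 = -2611659/7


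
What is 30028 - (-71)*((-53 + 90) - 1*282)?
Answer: 12633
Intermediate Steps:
30028 - (-71)*((-53 + 90) - 1*282) = 30028 - (-71)*(37 - 282) = 30028 - (-71)*(-245) = 30028 - 1*17395 = 30028 - 17395 = 12633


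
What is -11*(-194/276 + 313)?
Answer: -474067/138 ≈ -3435.3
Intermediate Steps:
-11*(-194/276 + 313) = -11*(-194*1/276 + 313) = -11*(-97/138 + 313) = -11*43097/138 = -474067/138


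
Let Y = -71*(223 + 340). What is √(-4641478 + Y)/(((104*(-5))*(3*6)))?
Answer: -I*√4681451/9360 ≈ -0.23116*I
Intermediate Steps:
Y = -39973 (Y = -71*563 = -39973)
√(-4641478 + Y)/(((104*(-5))*(3*6))) = √(-4641478 - 39973)/(((104*(-5))*(3*6))) = √(-4681451)/((-520*18)) = (I*√4681451)/(-9360) = (I*√4681451)*(-1/9360) = -I*√4681451/9360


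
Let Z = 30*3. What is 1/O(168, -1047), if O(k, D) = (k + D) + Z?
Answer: -1/789 ≈ -0.0012674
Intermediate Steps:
Z = 90
O(k, D) = 90 + D + k (O(k, D) = (k + D) + 90 = (D + k) + 90 = 90 + D + k)
1/O(168, -1047) = 1/(90 - 1047 + 168) = 1/(-789) = -1/789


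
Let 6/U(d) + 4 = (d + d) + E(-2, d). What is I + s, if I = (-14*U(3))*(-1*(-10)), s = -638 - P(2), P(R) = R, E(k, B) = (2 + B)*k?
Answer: -535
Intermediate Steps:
E(k, B) = k*(2 + B)
U(d) = -¾ (U(d) = 6/(-4 + ((d + d) - 2*(2 + d))) = 6/(-4 + (2*d + (-4 - 2*d))) = 6/(-4 - 4) = 6/(-8) = 6*(-⅛) = -¾)
s = -640 (s = -638 - 1*2 = -638 - 2 = -640)
I = 105 (I = (-14*(-¾))*(-1*(-10)) = (21/2)*10 = 105)
I + s = 105 - 640 = -535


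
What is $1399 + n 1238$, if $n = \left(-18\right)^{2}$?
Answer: $402511$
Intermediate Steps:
$n = 324$
$1399 + n 1238 = 1399 + 324 \cdot 1238 = 1399 + 401112 = 402511$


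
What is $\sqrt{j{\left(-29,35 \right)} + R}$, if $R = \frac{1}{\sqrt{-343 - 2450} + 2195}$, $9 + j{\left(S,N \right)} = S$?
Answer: $\frac{\sqrt{-883120293491202 - 33745726 i \sqrt{57}}}{4820818} \approx 8.8919 \cdot 10^{-7} - 6.1644 i$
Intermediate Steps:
$j{\left(S,N \right)} = -9 + S$
$R = \frac{1}{2195 + 7 i \sqrt{57}}$ ($R = \frac{1}{\sqrt{-2793} + 2195} = \frac{1}{7 i \sqrt{57} + 2195} = \frac{1}{2195 + 7 i \sqrt{57}} \approx 0.00045532 - 1.0963 \cdot 10^{-5} i$)
$\sqrt{j{\left(-29,35 \right)} + R} = \sqrt{\left(-9 - 29\right) + \left(\frac{2195}{4820818} - \frac{7 i \sqrt{57}}{4820818}\right)} = \sqrt{-38 + \left(\frac{2195}{4820818} - \frac{7 i \sqrt{57}}{4820818}\right)} = \sqrt{- \frac{183188889}{4820818} - \frac{7 i \sqrt{57}}{4820818}}$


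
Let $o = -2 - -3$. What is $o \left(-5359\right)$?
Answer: $-5359$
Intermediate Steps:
$o = 1$ ($o = -2 + \left(-1 + 4\right) = -2 + 3 = 1$)
$o \left(-5359\right) = 1 \left(-5359\right) = -5359$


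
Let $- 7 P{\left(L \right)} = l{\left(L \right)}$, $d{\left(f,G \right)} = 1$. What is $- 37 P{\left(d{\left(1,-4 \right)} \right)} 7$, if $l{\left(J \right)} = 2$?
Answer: $74$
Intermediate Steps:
$P{\left(L \right)} = - \frac{2}{7}$ ($P{\left(L \right)} = \left(- \frac{1}{7}\right) 2 = - \frac{2}{7}$)
$- 37 P{\left(d{\left(1,-4 \right)} \right)} 7 = \left(-37\right) \left(- \frac{2}{7}\right) 7 = \frac{74}{7} \cdot 7 = 74$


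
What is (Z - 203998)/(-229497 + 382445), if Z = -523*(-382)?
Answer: -1053/38237 ≈ -0.027539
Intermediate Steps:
Z = 199786
(Z - 203998)/(-229497 + 382445) = (199786 - 203998)/(-229497 + 382445) = -4212/152948 = -4212*1/152948 = -1053/38237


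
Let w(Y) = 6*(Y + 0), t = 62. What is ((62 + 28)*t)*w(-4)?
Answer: -133920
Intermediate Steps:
w(Y) = 6*Y
((62 + 28)*t)*w(-4) = ((62 + 28)*62)*(6*(-4)) = (90*62)*(-24) = 5580*(-24) = -133920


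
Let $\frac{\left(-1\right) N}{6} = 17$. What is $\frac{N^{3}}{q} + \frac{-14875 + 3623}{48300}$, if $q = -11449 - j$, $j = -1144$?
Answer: $\frac{284113303}{2765175} \approx 102.75$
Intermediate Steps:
$N = -102$ ($N = \left(-6\right) 17 = -102$)
$q = -10305$ ($q = -11449 - -1144 = -11449 + 1144 = -10305$)
$\frac{N^{3}}{q} + \frac{-14875 + 3623}{48300} = \frac{\left(-102\right)^{3}}{-10305} + \frac{-14875 + 3623}{48300} = \left(-1061208\right) \left(- \frac{1}{10305}\right) - \frac{2813}{12075} = \frac{117912}{1145} - \frac{2813}{12075} = \frac{284113303}{2765175}$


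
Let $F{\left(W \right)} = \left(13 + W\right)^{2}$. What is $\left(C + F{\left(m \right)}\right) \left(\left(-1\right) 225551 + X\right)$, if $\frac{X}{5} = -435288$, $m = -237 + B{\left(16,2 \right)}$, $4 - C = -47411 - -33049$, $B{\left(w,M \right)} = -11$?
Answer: $-167156955681$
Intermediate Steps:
$C = 14366$ ($C = 4 - \left(-47411 - -33049\right) = 4 - \left(-47411 + 33049\right) = 4 - -14362 = 4 + 14362 = 14366$)
$m = -248$ ($m = -237 - 11 = -248$)
$X = -2176440$ ($X = 5 \left(-435288\right) = -2176440$)
$\left(C + F{\left(m \right)}\right) \left(\left(-1\right) 225551 + X\right) = \left(14366 + \left(13 - 248\right)^{2}\right) \left(\left(-1\right) 225551 - 2176440\right) = \left(14366 + \left(-235\right)^{2}\right) \left(-225551 - 2176440\right) = \left(14366 + 55225\right) \left(-2401991\right) = 69591 \left(-2401991\right) = -167156955681$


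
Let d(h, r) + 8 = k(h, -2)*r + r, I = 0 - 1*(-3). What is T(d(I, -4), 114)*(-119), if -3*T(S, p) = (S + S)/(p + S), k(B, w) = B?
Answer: -952/45 ≈ -21.156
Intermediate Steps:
I = 3 (I = 0 + 3 = 3)
d(h, r) = -8 + r + h*r (d(h, r) = -8 + (h*r + r) = -8 + (r + h*r) = -8 + r + h*r)
T(S, p) = -2*S/(3*(S + p)) (T(S, p) = -(S + S)/(3*(p + S)) = -2*S/(3*(S + p)))
T(d(I, -4), 114)*(-119) = -2*(-8 - 4 + 3*(-4))/(3*(-8 - 4 + 3*(-4)) + 3*114)*(-119) = -2*(-8 - 4 - 12)/(3*(-8 - 4 - 12) + 342)*(-119) = -2*(-24)/(3*(-24) + 342)*(-119) = -2*(-24)/(-72 + 342)*(-119) = -2*(-24)/270*(-119) = -2*(-24)*1/270*(-119) = (8/45)*(-119) = -952/45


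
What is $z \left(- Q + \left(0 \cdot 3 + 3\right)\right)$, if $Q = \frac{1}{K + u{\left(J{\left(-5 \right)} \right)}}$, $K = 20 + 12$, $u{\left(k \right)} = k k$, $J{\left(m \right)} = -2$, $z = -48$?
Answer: $- \frac{428}{3} \approx -142.67$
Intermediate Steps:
$u{\left(k \right)} = k^{2}$
$K = 32$
$Q = \frac{1}{36}$ ($Q = \frac{1}{32 + \left(-2\right)^{2}} = \frac{1}{32 + 4} = \frac{1}{36} \approx 0.027778$)
$z \left(- Q + \left(0 \cdot 3 + 3\right)\right) = - 48 \left(\left(-1\right) \frac{1}{36} + \left(0 \cdot 3 + 3\right)\right) = - 48 \left(- \frac{1}{36} + \left(0 + 3\right)\right) = - 48 \left(- \frac{1}{36} + 3\right) = \left(-48\right) \frac{107}{36} = - \frac{428}{3}$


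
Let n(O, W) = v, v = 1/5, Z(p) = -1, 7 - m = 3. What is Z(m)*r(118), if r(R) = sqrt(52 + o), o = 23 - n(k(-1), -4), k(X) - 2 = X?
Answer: -sqrt(1870)/5 ≈ -8.6487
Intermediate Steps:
m = 4 (m = 7 - 1*3 = 7 - 3 = 4)
k(X) = 2 + X
v = 1/5 ≈ 0.20000
n(O, W) = 1/5
o = 114/5 (o = 23 - 1*1/5 = 23 - 1/5 = 114/5 ≈ 22.800)
r(R) = sqrt(1870)/5 (r(R) = sqrt(52 + 114/5) = sqrt(374/5) = sqrt(1870)/5)
Z(m)*r(118) = -sqrt(1870)/5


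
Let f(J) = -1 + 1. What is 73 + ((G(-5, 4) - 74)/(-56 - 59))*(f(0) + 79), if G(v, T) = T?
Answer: 2785/23 ≈ 121.09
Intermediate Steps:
f(J) = 0
73 + ((G(-5, 4) - 74)/(-56 - 59))*(f(0) + 79) = 73 + ((4 - 74)/(-56 - 59))*(0 + 79) = 73 - 70/(-115)*79 = 73 - 70*(-1/115)*79 = 73 + (14/23)*79 = 73 + 1106/23 = 2785/23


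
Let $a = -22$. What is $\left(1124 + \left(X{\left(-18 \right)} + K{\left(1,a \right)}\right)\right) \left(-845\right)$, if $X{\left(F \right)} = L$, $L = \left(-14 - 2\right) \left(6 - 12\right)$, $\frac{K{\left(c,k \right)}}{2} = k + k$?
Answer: $-956540$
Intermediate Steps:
$K{\left(c,k \right)} = 4 k$ ($K{\left(c,k \right)} = 2 \left(k + k\right) = 2 \cdot 2 k = 4 k$)
$L = 96$ ($L = \left(-16\right) \left(-6\right) = 96$)
$X{\left(F \right)} = 96$
$\left(1124 + \left(X{\left(-18 \right)} + K{\left(1,a \right)}\right)\right) \left(-845\right) = \left(1124 + \left(96 + 4 \left(-22\right)\right)\right) \left(-845\right) = \left(1124 + \left(96 - 88\right)\right) \left(-845\right) = \left(1124 + 8\right) \left(-845\right) = 1132 \left(-845\right) = -956540$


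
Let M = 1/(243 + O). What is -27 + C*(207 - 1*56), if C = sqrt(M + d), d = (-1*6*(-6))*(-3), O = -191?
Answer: -27 + 151*I*sqrt(72995)/26 ≈ -27.0 + 1569.1*I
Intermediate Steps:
M = 1/52 (M = 1/(243 - 191) = 1/52 ≈ 0.019231)
d = -108 (d = -6*(-6)*(-3) = 36*(-3) = -108)
C = I*sqrt(72995)/26 (C = sqrt(1/52 - 108) = sqrt(-5615/52) = I*sqrt(72995)/26 ≈ 10.391*I)
-27 + C*(207 - 1*56) = -27 + (I*sqrt(72995)/26)*(207 - 1*56) = -27 + (I*sqrt(72995)/26)*(207 - 56) = -27 + (I*sqrt(72995)/26)*151 = -27 + 151*I*sqrt(72995)/26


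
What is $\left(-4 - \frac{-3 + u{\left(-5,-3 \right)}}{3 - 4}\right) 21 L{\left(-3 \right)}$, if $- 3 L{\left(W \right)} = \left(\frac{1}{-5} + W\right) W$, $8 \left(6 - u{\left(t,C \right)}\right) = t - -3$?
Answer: $\frac{252}{5} \approx 50.4$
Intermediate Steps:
$u{\left(t,C \right)} = \frac{45}{8} - \frac{t}{8}$ ($u{\left(t,C \right)} = 6 - \frac{t - -3}{8} = 6 - \frac{t + 3}{8} = 6 - \frac{3 + t}{8} = 6 - \left(\frac{3}{8} + \frac{t}{8}\right) = \frac{45}{8} - \frac{t}{8}$)
$L{\left(W \right)} = - \frac{W \left(- \frac{1}{5} + W\right)}{3}$ ($L{\left(W \right)} = - \frac{\left(\frac{1}{-5} + W\right) W}{3} = - \frac{\left(- \frac{1}{5} + W\right) W}{3} = - \frac{W \left(- \frac{1}{5} + W\right)}{3}$)
$\left(-4 - \frac{-3 + u{\left(-5,-3 \right)}}{3 - 4}\right) 21 L{\left(-3 \right)} = \left(-4 - \frac{-3 + \left(\frac{45}{8} - - \frac{5}{8}\right)}{3 - 4}\right) 21 \cdot \frac{1}{15} \left(-3\right) \left(1 - -15\right) = \left(-4 - \frac{-3 + \left(\frac{45}{8} + \frac{5}{8}\right)}{-1}\right) 21 \cdot \frac{1}{15} \left(-3\right) \left(1 + 15\right) = \left(-4 - \left(-3 + \frac{25}{4}\right) \left(-1\right)\right) 21 \cdot \frac{1}{15} \left(-3\right) 16 = \left(-4 - \frac{13}{4} \left(-1\right)\right) 21 \left(- \frac{16}{5}\right) = \left(-4 - - \frac{13}{4}\right) 21 \left(- \frac{16}{5}\right) = \left(-4 + \frac{13}{4}\right) 21 \left(- \frac{16}{5}\right) = \left(- \frac{3}{4}\right) 21 \left(- \frac{16}{5}\right) = \left(- \frac{63}{4}\right) \left(- \frac{16}{5}\right) = \frac{252}{5}$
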